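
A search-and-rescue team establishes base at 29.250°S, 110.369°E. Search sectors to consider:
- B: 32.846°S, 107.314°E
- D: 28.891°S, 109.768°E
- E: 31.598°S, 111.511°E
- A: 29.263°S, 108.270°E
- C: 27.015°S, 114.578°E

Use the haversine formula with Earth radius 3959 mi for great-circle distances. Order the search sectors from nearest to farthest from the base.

Distance from the base at 29.250°S, 110.369°E to each:
D 28.891°S, 109.768°E: 44.0 mi
A 29.263°S, 108.270°E: 126.5 mi
E 31.598°S, 111.511°E: 175.9 mi
C 27.015°S, 114.578°E: 299.3 mi
B 32.846°S, 107.314°E: 307.3 mi

D, A, E, C, B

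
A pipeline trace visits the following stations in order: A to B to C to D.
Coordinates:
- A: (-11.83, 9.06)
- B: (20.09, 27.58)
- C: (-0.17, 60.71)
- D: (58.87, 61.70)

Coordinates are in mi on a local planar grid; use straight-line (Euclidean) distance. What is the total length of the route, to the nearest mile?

135 mi

Leg distances:
A→B: 36.9 mi  (cumulative 36.9 mi)
B→C: 38.8 mi  (cumulative 75.7 mi)
C→D: 59.0 mi  (cumulative 134.8 mi)
Total route length ≈ 135 mi.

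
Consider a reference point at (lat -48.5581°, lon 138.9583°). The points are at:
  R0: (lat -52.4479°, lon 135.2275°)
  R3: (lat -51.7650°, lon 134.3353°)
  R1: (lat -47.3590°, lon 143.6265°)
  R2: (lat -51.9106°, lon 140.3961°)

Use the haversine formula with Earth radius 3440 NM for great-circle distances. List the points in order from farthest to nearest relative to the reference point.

Distances from the reference point:
R0 (lat -52.4479°, lon 135.2275°): 273.5 NM
R3 (lat -51.7650°, lon 134.3353°): 262.0 NM
R2 (lat -51.9106°, lon 140.3961°): 208.7 NM
R1 (lat -47.3590°, lon 143.6265°): 201.0 NM

R0, R3, R2, R1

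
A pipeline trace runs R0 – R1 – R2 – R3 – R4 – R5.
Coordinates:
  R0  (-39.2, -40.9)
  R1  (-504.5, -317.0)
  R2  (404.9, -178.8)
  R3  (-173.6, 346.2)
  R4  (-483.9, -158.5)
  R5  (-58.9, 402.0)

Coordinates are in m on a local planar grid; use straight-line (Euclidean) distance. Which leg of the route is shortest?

Leg distances:
R0→R1: 541.1 m
R1→R2: 919.8 m
R2→R3: 781.2 m
R3→R4: 592.5 m
R4→R5: 703.4 m
The shortest leg is R0–R1 at 541.1 m.

R0–R1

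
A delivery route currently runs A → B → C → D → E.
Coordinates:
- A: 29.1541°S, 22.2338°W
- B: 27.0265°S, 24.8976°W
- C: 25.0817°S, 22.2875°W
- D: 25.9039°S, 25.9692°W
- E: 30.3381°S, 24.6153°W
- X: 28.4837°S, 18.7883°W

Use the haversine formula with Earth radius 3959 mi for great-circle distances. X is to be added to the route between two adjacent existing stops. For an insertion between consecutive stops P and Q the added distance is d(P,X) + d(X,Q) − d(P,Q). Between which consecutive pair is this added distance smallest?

Added distance for inserting X between each consecutive pair:
A–B: 381.5 mi
B–C: 495.5 mi
C–D: 558.4 mi
D–E: 531.9 mi
Smallest added distance is 381.5 mi, inserting between A and B.

between A and B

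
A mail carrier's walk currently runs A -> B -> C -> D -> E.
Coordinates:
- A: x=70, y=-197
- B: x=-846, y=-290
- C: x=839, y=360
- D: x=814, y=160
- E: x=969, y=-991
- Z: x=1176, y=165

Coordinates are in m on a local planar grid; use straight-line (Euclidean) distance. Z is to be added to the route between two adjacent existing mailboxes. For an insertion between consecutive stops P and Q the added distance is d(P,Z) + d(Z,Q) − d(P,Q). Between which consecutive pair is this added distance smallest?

between D and E

Added distance for inserting Z between each consecutive pair:
A–B: 2315.6 m
B–C: 655.9 m
C–D: 549.8 m
D–E: 375.0 m
Smallest added distance is 375.0 m, inserting between D and E.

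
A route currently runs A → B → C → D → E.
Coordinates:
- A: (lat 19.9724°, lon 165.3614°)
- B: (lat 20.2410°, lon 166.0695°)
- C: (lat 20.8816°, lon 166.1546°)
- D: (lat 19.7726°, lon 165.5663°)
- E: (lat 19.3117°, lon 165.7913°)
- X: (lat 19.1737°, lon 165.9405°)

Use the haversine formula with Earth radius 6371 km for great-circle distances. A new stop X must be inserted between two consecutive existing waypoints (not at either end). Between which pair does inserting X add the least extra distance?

Added distance for inserting X between each consecutive pair:
A–B: 147.3 km
B–C: 238.9 km
C–D: 130.8 km
D–E: 42.8 km
Smallest added distance is 42.8 km, inserting between D and E.

between D and E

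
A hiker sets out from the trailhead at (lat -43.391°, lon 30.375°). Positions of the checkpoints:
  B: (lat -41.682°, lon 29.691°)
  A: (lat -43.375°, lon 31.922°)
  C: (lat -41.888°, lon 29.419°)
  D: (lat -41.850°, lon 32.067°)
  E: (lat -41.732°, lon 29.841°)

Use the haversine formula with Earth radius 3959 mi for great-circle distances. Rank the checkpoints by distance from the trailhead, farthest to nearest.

D, B, E, C, A

Computing each great-circle distance from (lat -43.391°, lon 30.375°):
D (lat -41.850°, lon 32.067°): 136.9 mi
B (lat -41.682°, lon 29.691°): 123.1 mi
E (lat -41.732°, lon 29.841°): 117.8 mi
C (lat -41.888°, lon 29.419°): 114.7 mi
A (lat -43.375°, lon 31.922°): 77.7 mi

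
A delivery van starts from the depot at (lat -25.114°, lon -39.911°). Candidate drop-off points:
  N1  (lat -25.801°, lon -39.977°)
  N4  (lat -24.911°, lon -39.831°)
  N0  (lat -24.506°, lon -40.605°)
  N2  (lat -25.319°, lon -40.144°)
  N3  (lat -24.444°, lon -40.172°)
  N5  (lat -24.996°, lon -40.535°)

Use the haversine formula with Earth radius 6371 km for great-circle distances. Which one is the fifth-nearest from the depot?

N3

Distance to each, sorted:
N4: 24.0 km
N2: 32.7 km
N5: 64.2 km
N1: 76.7 km
N3: 79.0 km
N0: 97.4 km
The fifth-nearest is N3 at 79.0 km.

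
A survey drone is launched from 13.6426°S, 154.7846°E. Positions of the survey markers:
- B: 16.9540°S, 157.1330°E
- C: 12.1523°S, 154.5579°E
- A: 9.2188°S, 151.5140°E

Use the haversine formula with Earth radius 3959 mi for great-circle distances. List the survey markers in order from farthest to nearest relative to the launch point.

A, B, C

Computing each great-circle distance from 13.6426°S, 154.7846°E:
A 9.2188°S, 151.5140°E: 377.5 mi
B 16.9540°S, 157.1330°E: 277.2 mi
C 12.1523°S, 154.5579°E: 104.1 mi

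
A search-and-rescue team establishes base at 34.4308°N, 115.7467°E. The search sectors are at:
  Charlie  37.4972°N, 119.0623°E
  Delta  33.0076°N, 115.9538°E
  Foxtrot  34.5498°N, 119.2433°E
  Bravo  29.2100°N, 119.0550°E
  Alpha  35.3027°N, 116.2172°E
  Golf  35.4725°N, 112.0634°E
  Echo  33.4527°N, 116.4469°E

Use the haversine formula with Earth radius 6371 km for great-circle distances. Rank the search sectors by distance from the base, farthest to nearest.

Bravo, Charlie, Golf, Foxtrot, Delta, Echo, Alpha

Distances from the base:
Bravo 29.2100°N, 119.0550°E: 659.2 km
Charlie 37.4972°N, 119.0623°E: 453.0 km
Golf 35.4725°N, 112.0634°E: 355.1 km
Foxtrot 34.5498°N, 119.2433°E: 320.7 km
Delta 33.0076°N, 115.9538°E: 159.4 km
Echo 33.4527°N, 116.4469°E: 126.5 km
Alpha 35.3027°N, 116.2172°E: 106.0 km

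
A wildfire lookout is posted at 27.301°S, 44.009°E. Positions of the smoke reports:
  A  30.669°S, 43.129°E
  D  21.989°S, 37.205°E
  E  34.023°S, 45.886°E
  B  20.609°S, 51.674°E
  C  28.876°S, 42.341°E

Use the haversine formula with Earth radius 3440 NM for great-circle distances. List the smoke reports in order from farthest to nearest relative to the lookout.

B, D, E, A, C

Distance from the lookout at 27.301°S, 44.009°E to each:
B 20.609°S, 51.674°E: 581.3 NM
D 21.989°S, 37.205°E: 489.3 NM
E 34.023°S, 45.886°E: 415.0 NM
A 30.669°S, 43.129°E: 207.4 NM
C 28.876°S, 42.341°E: 129.4 NM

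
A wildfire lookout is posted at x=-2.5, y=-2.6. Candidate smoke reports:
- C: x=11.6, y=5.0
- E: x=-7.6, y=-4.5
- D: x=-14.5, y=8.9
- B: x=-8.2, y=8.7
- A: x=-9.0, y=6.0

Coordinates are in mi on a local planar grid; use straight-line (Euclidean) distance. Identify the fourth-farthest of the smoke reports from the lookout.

A

Distances from the lookout (x=-2.5, y=-2.6):
D: 16.6 mi
C: 16.0 mi
B: 12.7 mi
A: 10.8 mi
E: 5.4 mi
The fourth-farthest is A at 10.8 mi.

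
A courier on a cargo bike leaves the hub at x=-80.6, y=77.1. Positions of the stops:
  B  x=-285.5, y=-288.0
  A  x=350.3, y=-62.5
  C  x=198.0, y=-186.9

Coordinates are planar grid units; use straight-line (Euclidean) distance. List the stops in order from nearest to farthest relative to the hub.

C, B, A

Distances from the hub:
C x=198.0, y=-186.9: 383.8
B x=-285.5, y=-288.0: 418.7
A x=350.3, y=-62.5: 452.9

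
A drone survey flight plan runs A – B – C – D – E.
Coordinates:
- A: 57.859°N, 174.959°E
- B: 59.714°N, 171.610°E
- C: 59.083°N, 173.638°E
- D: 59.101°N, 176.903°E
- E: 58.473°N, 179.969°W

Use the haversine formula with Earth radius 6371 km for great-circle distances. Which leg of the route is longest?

Leg distances:
A→B: 282.4 km
B→C: 134.5 km
C→D: 186.5 km
D→E: 193.3 km
The longest leg is A–B at 282.4 km.

A–B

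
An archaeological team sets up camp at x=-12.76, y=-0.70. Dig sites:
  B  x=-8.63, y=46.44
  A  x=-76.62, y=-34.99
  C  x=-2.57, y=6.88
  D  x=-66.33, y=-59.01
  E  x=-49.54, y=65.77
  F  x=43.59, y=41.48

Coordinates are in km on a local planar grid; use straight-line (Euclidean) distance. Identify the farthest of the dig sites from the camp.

D

Distance to each, sorted:
D: 79.2 km
E: 76.0 km
A: 72.5 km
F: 70.4 km
B: 47.3 km
C: 12.7 km
The farthest is D at 79.2 km.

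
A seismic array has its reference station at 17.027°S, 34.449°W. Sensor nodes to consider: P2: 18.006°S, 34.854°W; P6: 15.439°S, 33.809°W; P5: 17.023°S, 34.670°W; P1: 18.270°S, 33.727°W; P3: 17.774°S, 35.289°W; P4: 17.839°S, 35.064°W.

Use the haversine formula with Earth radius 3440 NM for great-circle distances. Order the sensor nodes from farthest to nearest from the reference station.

P6, P1, P3, P2, P4, P5

Distance from the reference station at 17.027°S, 34.449°W to each:
P6 15.439°S, 33.809°W: 102.2 NM
P1 18.270°S, 33.727°W: 85.3 NM
P3 17.774°S, 35.289°W: 65.8 NM
P2 18.006°S, 34.854°W: 63.2 NM
P4 17.839°S, 35.064°W: 60.1 NM
P5 17.023°S, 34.670°W: 12.7 NM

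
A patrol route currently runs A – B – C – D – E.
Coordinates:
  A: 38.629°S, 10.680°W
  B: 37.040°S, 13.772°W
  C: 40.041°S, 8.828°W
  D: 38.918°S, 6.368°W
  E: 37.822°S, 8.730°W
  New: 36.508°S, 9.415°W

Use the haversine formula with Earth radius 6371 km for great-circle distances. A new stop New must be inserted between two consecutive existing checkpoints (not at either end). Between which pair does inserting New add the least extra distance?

between B and C

Added distance for inserting New between each consecutive pair:
A–B: 329.4 km
B–C: 244.6 km
C–D: 529.9 km
D–E: 297.9 km
Smallest added distance is 244.6 km, inserting between B and C.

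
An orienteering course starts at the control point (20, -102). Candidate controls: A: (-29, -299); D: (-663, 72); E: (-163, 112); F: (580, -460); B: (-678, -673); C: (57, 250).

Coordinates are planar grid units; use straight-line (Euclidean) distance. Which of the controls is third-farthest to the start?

Distances from the start ((20, -102)):
B: 901.8
D: 704.8
F: 664.7
C: 353.9
E: 281.6
A: 203.0
The third-farthest is F at 664.7.

F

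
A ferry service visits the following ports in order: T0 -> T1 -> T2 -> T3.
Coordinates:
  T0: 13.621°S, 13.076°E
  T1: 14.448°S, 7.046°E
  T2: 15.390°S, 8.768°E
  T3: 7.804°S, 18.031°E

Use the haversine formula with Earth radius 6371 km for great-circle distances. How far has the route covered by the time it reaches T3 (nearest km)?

2184 km

Leg distances:
T0→T1: 656.9 km  (cumulative 656.9 km)
T1→T2: 212.6 km  (cumulative 869.5 km)
T2→T3: 1314.5 km  (cumulative 2184.0 km)
Cumulative distance at T3 ≈ 2184 km.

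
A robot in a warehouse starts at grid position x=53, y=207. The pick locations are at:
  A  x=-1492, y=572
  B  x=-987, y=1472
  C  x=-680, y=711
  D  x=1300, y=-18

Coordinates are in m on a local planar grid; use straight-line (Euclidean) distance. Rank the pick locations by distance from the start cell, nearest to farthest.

Distance from the start cell at x=53, y=207 to each:
C x=-680, y=711: 889.6 m
D x=1300, y=-18: 1267.1 m
A x=-1492, y=572: 1587.5 m
B x=-987, y=1472: 1637.6 m

C, D, A, B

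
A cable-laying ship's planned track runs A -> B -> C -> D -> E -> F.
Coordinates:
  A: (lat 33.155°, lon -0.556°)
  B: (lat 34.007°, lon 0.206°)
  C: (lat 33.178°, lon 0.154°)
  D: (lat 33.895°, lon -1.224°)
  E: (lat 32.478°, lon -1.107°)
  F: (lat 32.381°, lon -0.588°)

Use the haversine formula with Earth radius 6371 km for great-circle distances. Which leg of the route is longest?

D–E

Leg distances:
A→B: 118.1 km
B→C: 92.3 km
C→D: 150.6 km
D→E: 157.9 km
E→F: 49.9 km
The longest leg is D–E at 157.9 km.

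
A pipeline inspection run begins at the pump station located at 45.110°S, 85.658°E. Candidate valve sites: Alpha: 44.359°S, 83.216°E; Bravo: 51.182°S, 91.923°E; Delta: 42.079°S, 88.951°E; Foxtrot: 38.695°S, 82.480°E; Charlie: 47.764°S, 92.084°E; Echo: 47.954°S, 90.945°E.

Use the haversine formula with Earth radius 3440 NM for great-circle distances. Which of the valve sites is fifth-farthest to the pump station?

Distances from the pump station (45.110°S, 85.658°E):
Bravo: 442.2 NM
Foxtrot: 410.4 NM
Charlie: 309.8 NM
Echo: 277.1 NM
Delta: 231.5 NM
Alpha: 113.5 NM
The fifth-farthest is Delta at 231.5 NM.

Delta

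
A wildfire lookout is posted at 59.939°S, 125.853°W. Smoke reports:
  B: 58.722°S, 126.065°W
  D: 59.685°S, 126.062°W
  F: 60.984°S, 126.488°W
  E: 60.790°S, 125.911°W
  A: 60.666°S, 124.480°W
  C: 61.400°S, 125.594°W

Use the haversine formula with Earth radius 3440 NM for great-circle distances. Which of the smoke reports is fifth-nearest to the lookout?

Distance to each, sorted:
D: 16.5 NM
E: 51.1 NM
A: 59.8 NM
F: 65.5 NM
B: 73.4 NM
C: 88.0 NM
The fifth-nearest is B at 73.4 NM.

B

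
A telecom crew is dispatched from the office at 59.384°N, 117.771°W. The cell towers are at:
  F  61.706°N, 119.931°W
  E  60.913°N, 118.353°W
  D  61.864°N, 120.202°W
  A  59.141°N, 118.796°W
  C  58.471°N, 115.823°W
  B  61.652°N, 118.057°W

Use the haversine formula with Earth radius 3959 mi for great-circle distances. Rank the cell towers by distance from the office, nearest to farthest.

A, C, E, B, F, D

Computing each great-circle distance from 59.384°N, 117.771°W:
A 59.141°N, 118.796°W: 39.9 mi
C 58.471°N, 115.823°W: 93.8 mi
E 60.913°N, 118.353°W: 107.5 mi
B 61.652°N, 118.057°W: 157.0 mi
F 61.706°N, 119.931°W: 176.4 mi
D 61.864°N, 120.202°W: 190.1 mi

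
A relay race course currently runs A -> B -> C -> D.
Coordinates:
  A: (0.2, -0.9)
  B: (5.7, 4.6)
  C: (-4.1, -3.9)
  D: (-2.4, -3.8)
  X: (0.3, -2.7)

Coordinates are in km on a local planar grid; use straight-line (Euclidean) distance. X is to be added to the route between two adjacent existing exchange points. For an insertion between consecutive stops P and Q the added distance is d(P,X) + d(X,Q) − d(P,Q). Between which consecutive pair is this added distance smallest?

between B and C

Added distance for inserting X between each consecutive pair:
A–B: 3.1 km
B–C: 0.7 km
C–D: 5.8 km
Smallest added distance is 0.7 km, inserting between B and C.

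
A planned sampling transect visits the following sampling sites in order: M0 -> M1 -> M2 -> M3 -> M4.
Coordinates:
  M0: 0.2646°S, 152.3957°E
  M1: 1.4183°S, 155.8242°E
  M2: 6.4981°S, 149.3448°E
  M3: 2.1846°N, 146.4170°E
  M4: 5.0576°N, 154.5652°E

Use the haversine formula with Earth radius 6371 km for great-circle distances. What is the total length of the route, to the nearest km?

3294 km

Leg distances:
M0→M1: 402.2 km  (cumulative 402.2 km)
M1→M2: 914.0 km  (cumulative 1316.2 km)
M2→M3: 1018.7 km  (cumulative 2334.9 km)
M3→M4: 958.9 km  (cumulative 3293.8 km)
Total route length ≈ 3294 km.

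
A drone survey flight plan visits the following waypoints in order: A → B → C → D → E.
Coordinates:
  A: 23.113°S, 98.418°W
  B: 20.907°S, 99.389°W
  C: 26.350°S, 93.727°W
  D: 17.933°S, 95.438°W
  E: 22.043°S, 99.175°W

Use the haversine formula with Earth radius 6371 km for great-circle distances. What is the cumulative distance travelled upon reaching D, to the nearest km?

2053 km

Leg distances:
A→B: 264.9 km  (cumulative 264.9 km)
B→C: 835.8 km  (cumulative 1100.7 km)
C→D: 952.3 km  (cumulative 2053.1 km)
Cumulative distance at D ≈ 2053 km.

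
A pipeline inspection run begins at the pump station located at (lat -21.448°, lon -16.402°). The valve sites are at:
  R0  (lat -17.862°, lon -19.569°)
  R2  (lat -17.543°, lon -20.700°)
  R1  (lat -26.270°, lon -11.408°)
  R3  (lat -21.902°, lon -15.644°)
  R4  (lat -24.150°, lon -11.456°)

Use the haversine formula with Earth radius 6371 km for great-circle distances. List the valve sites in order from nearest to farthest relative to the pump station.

R3, R0, R4, R2, R1

Distances from the pump station:
R3 (lat -21.902°, lon -15.644°): 93.2 km
R0 (lat -17.862°, lon -19.569°): 518.6 km
R4 (lat -24.150°, lon -11.456°): 589.3 km
R2 (lat -17.543°, lon -20.700°): 625.6 km
R1 (lat -26.270°, lon -11.408°): 738.3 km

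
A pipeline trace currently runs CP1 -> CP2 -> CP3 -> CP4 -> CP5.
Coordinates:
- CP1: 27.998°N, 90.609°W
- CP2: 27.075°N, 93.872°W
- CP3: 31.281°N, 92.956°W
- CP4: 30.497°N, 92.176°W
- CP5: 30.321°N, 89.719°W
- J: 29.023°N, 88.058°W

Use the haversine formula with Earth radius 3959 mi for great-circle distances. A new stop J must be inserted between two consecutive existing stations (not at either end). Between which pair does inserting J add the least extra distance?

between CP4 and CP5

Added distance for inserting J between each consecutive pair:
CP1–CP2: 339.6 mi
CP2–CP3: 414.9 mi
CP3–CP4: 527.5 mi
CP4–CP5: 254.4 mi
Smallest added distance is 254.4 mi, inserting between CP4 and CP5.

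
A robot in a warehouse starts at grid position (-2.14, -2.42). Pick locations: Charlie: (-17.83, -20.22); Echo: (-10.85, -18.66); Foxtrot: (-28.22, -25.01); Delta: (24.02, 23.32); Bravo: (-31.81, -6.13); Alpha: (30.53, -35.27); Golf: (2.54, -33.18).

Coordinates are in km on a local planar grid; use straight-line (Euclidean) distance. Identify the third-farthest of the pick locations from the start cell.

Foxtrot

Distance to each, sorted:
Alpha: 46.3 km
Delta: 36.7 km
Foxtrot: 34.5 km
Golf: 31.1 km
Bravo: 29.9 km
Charlie: 23.7 km
Echo: 18.4 km
The third-farthest is Foxtrot at 34.5 km.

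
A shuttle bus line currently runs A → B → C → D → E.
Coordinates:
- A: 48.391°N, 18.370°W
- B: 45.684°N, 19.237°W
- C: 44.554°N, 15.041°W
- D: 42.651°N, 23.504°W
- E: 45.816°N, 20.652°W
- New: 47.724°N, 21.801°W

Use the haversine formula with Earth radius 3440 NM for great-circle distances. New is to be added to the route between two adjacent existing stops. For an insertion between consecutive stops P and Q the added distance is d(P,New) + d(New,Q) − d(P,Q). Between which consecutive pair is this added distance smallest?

Added distance for inserting New between each consecutive pair:
A–B: 138.7 NM
B–C: 310.8 NM
C–D: 267.3 NM
D–E: 210.7 NM
Smallest added distance is 138.7 NM, inserting between A and B.

between A and B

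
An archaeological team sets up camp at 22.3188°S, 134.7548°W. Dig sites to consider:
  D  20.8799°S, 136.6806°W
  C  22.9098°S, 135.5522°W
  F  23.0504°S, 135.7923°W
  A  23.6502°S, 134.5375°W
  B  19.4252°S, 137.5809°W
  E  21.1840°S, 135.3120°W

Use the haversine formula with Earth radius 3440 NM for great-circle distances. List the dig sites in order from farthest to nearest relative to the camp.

Computing each great-circle distance from 22.3188°S, 134.7548°W:
B 19.4252°S, 137.5809°W: 235.2 NM
D 20.8799°S, 136.6806°W: 137.9 NM
A 23.6502°S, 134.5375°W: 80.8 NM
E 21.1840°S, 135.3120°W: 74.9 NM
F 23.0504°S, 135.7923°W: 72.3 NM
C 22.9098°S, 135.5522°W: 56.7 NM

B, D, A, E, F, C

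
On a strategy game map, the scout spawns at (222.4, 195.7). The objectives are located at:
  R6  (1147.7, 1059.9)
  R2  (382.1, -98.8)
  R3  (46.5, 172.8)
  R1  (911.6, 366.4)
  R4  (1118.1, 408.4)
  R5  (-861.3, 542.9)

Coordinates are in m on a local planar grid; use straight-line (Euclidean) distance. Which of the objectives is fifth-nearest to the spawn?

Distances from the spawn ((222.4, 195.7)):
R3: 177.4 m
R2: 335.0 m
R1: 710.0 m
R4: 920.6 m
R5: 1138.0 m
R6: 1266.1 m
The fifth-nearest is R5 at 1138.0 m.

R5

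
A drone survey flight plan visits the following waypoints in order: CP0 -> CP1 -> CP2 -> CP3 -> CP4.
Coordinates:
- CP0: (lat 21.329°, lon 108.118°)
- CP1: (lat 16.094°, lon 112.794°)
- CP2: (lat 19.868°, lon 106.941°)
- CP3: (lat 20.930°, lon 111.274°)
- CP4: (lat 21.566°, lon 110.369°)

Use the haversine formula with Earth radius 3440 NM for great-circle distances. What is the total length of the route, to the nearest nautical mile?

Leg distances:
CP0→CP1: 411.6 NM  (cumulative 411.6 NM)
CP1→CP2: 403.7 NM  (cumulative 815.3 NM)
CP2→CP3: 252.0 NM  (cumulative 1067.4 NM)
CP3→CP4: 63.4 NM  (cumulative 1130.8 NM)
Total route length ≈ 1131 NM.

1131 NM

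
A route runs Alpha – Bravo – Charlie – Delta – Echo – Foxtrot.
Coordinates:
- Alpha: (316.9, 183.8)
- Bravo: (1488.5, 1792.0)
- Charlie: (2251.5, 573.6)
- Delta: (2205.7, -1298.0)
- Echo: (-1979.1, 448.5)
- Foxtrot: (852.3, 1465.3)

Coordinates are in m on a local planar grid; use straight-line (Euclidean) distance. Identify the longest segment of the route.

Delta–Echo

Leg distances:
Alpha→Bravo: 1989.7 m
Bravo→Charlie: 1437.6 m
Charlie→Delta: 1872.2 m
Delta→Echo: 4534.6 m
Echo→Foxtrot: 3008.4 m
The longest leg is Delta–Echo at 4534.6 m.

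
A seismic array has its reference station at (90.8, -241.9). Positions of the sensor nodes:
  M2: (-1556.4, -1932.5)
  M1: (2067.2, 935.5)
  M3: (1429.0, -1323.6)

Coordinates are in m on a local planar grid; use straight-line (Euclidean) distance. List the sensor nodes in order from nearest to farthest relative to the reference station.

Distance from the reference station at (90.8, -241.9) to each:
M3 (1429.0, -1323.6): 1720.7 m
M1 (2067.2, 935.5): 2300.5 m
M2 (-1556.4, -1932.5): 2360.4 m

M3, M1, M2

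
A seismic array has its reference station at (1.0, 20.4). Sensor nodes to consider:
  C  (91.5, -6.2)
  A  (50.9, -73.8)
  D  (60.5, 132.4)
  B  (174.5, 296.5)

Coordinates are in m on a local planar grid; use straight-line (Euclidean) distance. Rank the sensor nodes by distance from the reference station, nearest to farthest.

C, A, D, B

Distance from the reference station at (1.0, 20.4) to each:
C (91.5, -6.2): 94.3 m
A (50.9, -73.8): 106.6 m
D (60.5, 132.4): 126.8 m
B (174.5, 296.5): 326.1 m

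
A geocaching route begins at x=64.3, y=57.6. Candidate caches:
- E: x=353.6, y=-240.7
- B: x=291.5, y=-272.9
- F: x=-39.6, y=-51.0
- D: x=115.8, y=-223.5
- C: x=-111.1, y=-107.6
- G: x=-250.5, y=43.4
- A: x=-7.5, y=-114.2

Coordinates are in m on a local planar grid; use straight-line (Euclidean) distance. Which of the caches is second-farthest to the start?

B

Distances from the start (x=64.3, y=57.6):
E: 415.5 m
B: 401.1 m
G: 315.1 m
D: 285.8 m
C: 240.9 m
A: 186.2 m
F: 150.3 m
The second-farthest is B at 401.1 m.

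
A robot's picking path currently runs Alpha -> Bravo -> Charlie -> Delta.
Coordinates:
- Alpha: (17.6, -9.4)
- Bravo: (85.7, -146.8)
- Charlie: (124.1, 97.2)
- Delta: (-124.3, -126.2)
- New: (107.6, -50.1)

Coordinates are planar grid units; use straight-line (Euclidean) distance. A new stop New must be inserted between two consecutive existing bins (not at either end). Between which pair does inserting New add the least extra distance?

between Bravo and Charlie

Added distance for inserting New between each consecutive pair:
Alpha–Bravo: 44.6
Bravo–Charlie: 0.4
Charlie–Delta: 58.2
Smallest added distance is 0.4, inserting between Bravo and Charlie.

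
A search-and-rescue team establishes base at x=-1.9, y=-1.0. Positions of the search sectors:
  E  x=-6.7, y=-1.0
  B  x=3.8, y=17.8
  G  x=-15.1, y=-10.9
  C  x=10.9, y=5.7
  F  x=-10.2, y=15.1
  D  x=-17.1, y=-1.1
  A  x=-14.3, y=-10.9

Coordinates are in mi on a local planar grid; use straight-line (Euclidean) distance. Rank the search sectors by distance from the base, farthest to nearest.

B, F, G, A, D, C, E

Distance from the base at x=-1.9, y=-1.0 to each:
B x=3.8, y=17.8: 19.6 mi
F x=-10.2, y=15.1: 18.1 mi
G x=-15.1, y=-10.9: 16.5 mi
A x=-14.3, y=-10.9: 15.9 mi
D x=-17.1, y=-1.1: 15.2 mi
C x=10.9, y=5.7: 14.4 mi
E x=-6.7, y=-1.0: 4.8 mi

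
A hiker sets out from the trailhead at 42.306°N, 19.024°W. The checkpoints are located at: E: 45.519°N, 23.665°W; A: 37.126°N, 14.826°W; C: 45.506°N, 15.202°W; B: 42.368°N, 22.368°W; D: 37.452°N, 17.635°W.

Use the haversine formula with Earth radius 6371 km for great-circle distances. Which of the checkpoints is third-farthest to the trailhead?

E

Distances from the trailhead (42.306°N, 19.024°W):
A: 678.5 km
D: 552.6 km
E: 515.4 km
C: 469.3 km
B: 274.9 km
The third-farthest is E at 515.4 km.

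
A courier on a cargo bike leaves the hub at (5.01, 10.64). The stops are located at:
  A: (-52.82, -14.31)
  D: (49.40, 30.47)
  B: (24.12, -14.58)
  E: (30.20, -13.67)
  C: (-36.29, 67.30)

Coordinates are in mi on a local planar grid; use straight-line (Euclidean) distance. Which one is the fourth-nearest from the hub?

A

Distances from the hub ((5.01, 10.64)):
B: 31.6 mi
E: 35.0 mi
D: 48.6 mi
A: 63.0 mi
C: 70.1 mi
The fourth-nearest is A at 63.0 mi.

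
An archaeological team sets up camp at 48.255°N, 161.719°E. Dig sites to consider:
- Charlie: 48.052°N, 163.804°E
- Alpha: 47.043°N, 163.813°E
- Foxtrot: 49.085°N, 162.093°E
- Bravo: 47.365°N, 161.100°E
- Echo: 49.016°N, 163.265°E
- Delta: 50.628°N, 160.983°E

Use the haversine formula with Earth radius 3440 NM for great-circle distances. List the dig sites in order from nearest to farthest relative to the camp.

Foxtrot, Bravo, Echo, Charlie, Alpha, Delta

Distance from the camp at 48.255°N, 161.719°E to each:
Foxtrot 49.085°N, 162.093°E: 52.0 NM
Bravo 47.365°N, 161.100°E: 59.0 NM
Echo 49.016°N, 163.265°E: 76.5 NM
Charlie 48.052°N, 163.804°E: 84.4 NM
Alpha 47.043°N, 163.813°E: 111.7 NM
Delta 50.628°N, 160.983°E: 145.3 NM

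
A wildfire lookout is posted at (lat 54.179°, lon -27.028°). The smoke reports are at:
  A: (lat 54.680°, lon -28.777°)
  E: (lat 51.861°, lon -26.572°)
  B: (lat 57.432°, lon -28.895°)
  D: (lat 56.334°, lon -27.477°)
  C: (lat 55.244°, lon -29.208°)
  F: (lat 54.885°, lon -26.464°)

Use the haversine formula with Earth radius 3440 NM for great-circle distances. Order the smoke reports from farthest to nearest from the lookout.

Distance from the lookout at (lat 54.179°, lon -27.028°) to each:
B (lat 57.432°, lon -28.895°): 205.2 NM
E (lat 51.861°, lon -26.572°): 140.1 NM
D (lat 56.334°, lon -27.477°): 130.3 NM
C (lat 55.244°, lon -29.208°): 99.0 NM
A (lat 54.680°, lon -28.777°): 68.1 NM
F (lat 54.885°, lon -26.464°): 46.7 NM

B, E, D, C, A, F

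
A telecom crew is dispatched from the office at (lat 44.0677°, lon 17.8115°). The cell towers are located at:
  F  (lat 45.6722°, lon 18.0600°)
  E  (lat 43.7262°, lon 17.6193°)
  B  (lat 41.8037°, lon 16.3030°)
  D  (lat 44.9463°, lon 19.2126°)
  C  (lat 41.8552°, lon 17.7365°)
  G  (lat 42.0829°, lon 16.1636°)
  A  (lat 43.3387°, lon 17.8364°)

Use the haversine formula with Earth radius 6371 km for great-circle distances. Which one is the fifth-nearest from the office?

C

Distances from the office ((lat 44.0677°, lon 17.8115°)):
E: 41.0 km
A: 81.1 km
D: 147.9 km
F: 179.5 km
C: 246.1 km
G: 258.1 km
B: 280.1 km
The fifth-nearest is C at 246.1 km.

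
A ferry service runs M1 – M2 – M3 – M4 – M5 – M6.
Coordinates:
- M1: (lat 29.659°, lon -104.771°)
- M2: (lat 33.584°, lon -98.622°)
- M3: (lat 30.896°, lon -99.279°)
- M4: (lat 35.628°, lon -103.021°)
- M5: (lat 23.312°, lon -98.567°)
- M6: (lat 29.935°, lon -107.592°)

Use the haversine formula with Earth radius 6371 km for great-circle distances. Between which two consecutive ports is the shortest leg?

M2–M3

Leg distances:
M1→M2: 727.4 km
M2→M3: 305.2 km
M3→M4: 630.7 km
M4→M5: 1435.3 km
M5→M6: 1159.9 km
The shortest leg is M2–M3 at 305.2 km.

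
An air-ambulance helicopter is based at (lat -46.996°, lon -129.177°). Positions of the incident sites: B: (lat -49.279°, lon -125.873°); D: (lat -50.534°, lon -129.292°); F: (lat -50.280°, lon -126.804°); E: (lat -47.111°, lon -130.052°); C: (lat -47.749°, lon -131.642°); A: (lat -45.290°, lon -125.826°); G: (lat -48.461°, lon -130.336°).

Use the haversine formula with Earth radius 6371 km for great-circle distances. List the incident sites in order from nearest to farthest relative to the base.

Distance from the base at (lat -46.996°, lon -129.177°) to each:
E (lat -47.111°, lon -130.052°): 67.5 km
G (lat -48.461°, lon -130.336°): 184.5 km
C (lat -47.749°, lon -131.642°): 203.6 km
A (lat -45.290°, lon -125.826°): 320.3 km
B (lat -49.279°, lon -125.873°): 352.9 km
D (lat -50.534°, lon -129.292°): 393.5 km
F (lat -50.280°, lon -126.804°): 404.6 km

E, G, C, A, B, D, F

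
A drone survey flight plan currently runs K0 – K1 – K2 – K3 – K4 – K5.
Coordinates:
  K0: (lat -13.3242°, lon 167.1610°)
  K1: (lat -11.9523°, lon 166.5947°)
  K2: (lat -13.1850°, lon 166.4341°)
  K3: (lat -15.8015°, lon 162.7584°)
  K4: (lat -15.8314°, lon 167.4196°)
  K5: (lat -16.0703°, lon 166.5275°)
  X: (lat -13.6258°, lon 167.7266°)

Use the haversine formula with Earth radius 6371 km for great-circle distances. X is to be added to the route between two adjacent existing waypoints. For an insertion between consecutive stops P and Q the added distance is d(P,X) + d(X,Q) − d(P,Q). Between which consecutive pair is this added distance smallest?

Added distance for inserting X between each consecutive pair:
K0–K1: 128.2 km
K1–K2: 232.9 km
K2–K3: 243.5 km
K3–K4: 335.3 km
K4–K5: 449.3 km
Smallest added distance is 128.2 km, inserting between K0 and K1.

between K0 and K1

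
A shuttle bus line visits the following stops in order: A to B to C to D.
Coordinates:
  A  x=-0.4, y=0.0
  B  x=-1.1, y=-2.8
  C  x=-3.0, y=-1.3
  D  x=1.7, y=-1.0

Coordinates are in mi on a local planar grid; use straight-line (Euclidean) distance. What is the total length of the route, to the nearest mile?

10 mi

Leg distances:
A→B: 2.9 mi  (cumulative 2.9 mi)
B→C: 2.4 mi  (cumulative 5.3 mi)
C→D: 4.7 mi  (cumulative 10.0 mi)
Total route length ≈ 10 mi.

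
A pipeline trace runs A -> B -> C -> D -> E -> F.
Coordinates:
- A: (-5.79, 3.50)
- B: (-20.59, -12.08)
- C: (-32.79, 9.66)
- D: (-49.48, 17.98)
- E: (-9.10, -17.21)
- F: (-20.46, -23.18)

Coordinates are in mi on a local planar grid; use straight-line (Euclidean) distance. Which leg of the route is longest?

D–E

Leg distances:
A→B: 21.5 mi
B→C: 24.9 mi
C→D: 18.6 mi
D→E: 53.6 mi
E→F: 12.8 mi
The longest leg is D–E at 53.6 mi.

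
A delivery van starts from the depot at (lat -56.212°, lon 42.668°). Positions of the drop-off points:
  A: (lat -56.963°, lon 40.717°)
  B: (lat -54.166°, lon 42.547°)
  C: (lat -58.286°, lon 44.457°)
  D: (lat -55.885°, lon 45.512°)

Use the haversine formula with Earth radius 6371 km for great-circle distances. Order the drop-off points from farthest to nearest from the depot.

Computing each great-circle distance from (lat -56.212°, lon 42.668°):
C (lat -58.286°, lon 44.457°): 254.5 km
B (lat -54.166°, lon 42.547°): 227.6 km
D (lat -55.885°, lon 45.512°): 180.3 km
A (lat -56.963°, lon 40.717°): 145.7 km

C, B, D, A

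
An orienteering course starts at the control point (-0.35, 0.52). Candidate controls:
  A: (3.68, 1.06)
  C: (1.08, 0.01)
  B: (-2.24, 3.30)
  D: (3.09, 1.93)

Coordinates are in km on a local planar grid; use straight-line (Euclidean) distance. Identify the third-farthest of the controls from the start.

B

Distance to each, sorted:
A: 4.1 km
D: 3.7 km
B: 3.4 km
C: 1.5 km
The third-farthest is B at 3.4 km.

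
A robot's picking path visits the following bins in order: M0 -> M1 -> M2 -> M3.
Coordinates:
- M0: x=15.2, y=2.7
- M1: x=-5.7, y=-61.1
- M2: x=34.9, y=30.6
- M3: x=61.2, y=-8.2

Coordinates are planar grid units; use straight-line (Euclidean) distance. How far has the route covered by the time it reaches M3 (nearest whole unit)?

214

Leg distances:
M0→M1: 67.1  (cumulative 67.1)
M1→M2: 100.3  (cumulative 167.4)
M2→M3: 46.9  (cumulative 214.3)
Cumulative distance at M3 ≈ 214.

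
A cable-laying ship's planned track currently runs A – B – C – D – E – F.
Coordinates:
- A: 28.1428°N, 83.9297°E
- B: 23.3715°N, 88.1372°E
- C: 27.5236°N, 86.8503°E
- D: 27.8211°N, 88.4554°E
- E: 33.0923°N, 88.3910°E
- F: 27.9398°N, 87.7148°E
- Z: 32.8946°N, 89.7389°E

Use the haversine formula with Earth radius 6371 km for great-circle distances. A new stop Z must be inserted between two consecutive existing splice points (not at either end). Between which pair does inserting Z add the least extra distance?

between D and E

Added distance for inserting Z between each consecutive pair:
A–B: 1160.2 km
B–C: 1249.5 km
C–D: 1074.4 km
D–E: 118.9 km
E–F: 135.1 km
Smallest added distance is 118.9 km, inserting between D and E.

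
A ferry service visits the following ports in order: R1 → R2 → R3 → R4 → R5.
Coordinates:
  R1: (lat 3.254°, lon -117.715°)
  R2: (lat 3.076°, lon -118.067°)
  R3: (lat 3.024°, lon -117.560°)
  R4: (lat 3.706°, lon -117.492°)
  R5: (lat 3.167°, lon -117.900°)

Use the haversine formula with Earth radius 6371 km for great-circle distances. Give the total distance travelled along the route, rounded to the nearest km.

252 km

Leg distances:
R1→R2: 43.8 km  (cumulative 43.8 km)
R2→R3: 56.6 km  (cumulative 100.4 km)
R3→R4: 76.2 km  (cumulative 176.6 km)
R4→R5: 75.1 km  (cumulative 251.7 km)
Total route length ≈ 252 km.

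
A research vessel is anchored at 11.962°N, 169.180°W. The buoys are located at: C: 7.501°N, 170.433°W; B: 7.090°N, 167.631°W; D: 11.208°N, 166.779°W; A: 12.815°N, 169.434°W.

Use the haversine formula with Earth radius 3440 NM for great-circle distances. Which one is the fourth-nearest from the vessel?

Distance to each, sorted:
A: 53.3 NM
D: 148.3 NM
C: 277.9 NM
B: 306.5 NM
The fourth-nearest is B at 306.5 NM.

B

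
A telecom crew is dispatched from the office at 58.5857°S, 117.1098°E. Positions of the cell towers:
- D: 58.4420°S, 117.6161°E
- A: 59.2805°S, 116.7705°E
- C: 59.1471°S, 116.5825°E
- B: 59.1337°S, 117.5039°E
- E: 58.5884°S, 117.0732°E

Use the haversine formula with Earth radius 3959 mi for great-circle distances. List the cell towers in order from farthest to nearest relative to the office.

Distance from the office at 58.5857°S, 117.1098°E to each:
A 59.2805°S, 116.7705°E: 49.5 mi
C 59.1471°S, 116.5825°E: 43.1 mi
B 59.1337°S, 117.5039°E: 40.4 mi
D 58.4420°S, 117.6161°E: 20.8 mi
E 58.5884°S, 117.0732°E: 1.3 mi

A, C, B, D, E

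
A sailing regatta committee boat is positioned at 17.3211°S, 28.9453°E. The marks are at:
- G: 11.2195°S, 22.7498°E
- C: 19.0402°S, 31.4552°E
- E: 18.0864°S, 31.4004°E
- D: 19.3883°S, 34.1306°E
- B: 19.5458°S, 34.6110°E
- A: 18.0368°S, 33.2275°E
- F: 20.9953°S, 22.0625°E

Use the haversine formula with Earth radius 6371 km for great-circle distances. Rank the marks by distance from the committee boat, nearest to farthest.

E, C, A, D, B, F, G

Distances from the committee boat:
E 18.0864°S, 31.4004°E: 273.6 km
C 19.0402°S, 31.4552°E: 326.9 km
A 18.0368°S, 33.2275°E: 460.6 km
D 19.3883°S, 34.1306°E: 593.5 km
B 19.5458°S, 34.6110°E: 646.8 km
F 20.9953°S, 22.0625°E: 830.2 km
G 11.2195°S, 22.7498°E: 951.6 km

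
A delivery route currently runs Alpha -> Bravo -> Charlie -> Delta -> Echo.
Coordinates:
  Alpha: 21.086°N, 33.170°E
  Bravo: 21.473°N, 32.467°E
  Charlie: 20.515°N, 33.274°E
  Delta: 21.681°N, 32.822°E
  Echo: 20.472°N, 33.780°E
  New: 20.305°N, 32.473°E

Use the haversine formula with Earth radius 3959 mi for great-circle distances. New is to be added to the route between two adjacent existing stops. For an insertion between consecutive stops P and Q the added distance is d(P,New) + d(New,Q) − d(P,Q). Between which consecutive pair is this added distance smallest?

Added distance for inserting New between each consecutive pair:
Alpha–Bravo: 98.4 mi
Bravo–Charlie: 50.4 mi
Charlie–Delta: 65.9 mi
Delta–Echo: 79.2 mi
Smallest added distance is 50.4 mi, inserting between Bravo and Charlie.

between Bravo and Charlie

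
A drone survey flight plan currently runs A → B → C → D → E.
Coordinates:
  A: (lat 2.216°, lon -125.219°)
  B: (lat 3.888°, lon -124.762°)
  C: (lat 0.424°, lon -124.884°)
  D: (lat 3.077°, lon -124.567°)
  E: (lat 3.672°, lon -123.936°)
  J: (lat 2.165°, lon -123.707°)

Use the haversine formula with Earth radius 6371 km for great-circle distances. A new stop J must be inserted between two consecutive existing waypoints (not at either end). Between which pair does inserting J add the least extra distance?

Added distance for inserting J between each consecutive pair:
A–B: 199.9 km
B–C: 72.8 km
C–D: 75.9 km
D–E: 212.5 km
Smallest added distance is 72.8 km, inserting between B and C.

between B and C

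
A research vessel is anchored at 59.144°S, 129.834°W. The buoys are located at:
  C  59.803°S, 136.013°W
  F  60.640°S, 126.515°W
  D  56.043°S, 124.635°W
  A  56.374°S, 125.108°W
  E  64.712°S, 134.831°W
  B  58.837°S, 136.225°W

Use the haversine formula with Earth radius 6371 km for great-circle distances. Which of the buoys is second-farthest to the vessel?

D

Distances from the vessel (59.144°S, 129.834°W):
E: 671.6 km
D: 463.3 km
A: 416.3 km
B: 367.6 km
C: 356.5 km
F: 248.8 km
The second-farthest is D at 463.3 km.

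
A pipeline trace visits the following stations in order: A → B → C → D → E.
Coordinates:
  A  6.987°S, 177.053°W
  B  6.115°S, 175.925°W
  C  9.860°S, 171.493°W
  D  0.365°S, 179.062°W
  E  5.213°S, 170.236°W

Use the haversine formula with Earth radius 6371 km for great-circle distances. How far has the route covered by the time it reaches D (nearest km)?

Leg distances:
A→B: 157.9 km  (cumulative 157.9 km)
B→C: 641.5 km  (cumulative 799.4 km)
C→D: 1347.5 km  (cumulative 2146.9 km)
Cumulative distance at D ≈ 2147 km.

2147 km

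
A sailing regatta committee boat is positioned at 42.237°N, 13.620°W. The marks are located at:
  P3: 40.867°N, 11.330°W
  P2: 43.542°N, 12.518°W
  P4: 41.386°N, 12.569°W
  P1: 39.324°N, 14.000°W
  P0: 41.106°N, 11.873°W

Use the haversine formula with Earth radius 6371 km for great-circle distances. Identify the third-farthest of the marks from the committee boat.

Distance to each, sorted:
P1: 325.5 km
P3: 243.9 km
P0: 192.0 km
P2: 170.6 km
P4: 128.6 km
The third-farthest is P0 at 192.0 km.

P0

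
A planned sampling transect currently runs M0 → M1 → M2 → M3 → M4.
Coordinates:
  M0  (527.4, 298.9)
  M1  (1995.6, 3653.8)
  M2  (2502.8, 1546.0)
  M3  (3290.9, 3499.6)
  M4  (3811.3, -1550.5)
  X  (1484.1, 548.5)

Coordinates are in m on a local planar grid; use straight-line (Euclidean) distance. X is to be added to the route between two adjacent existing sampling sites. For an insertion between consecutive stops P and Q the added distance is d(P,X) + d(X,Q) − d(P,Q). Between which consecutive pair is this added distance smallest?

between M0 and M1

Added distance for inserting X between each consecutive pair:
M0–M1: 473.8 m
M1–M2: 2404.9 m
M2–M3: 2779.5 m
M3–M4: 1517.4 m
Smallest added distance is 473.8 m, inserting between M0 and M1.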